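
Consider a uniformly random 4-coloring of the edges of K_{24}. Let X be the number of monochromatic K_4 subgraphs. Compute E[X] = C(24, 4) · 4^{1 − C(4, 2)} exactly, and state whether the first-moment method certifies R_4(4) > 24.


E[X] = C(24, 4) · 4^{1 − 6} = 10626 · 4^{−5} = 10626/1024.
As a reduced fraction: E[X] = 5313/512 ≈ 10.3769531.
Is E[X] < 1? NO.
Since E[X] ≥ 1, the first-moment bound is inconclusive at n = 24; it does NOT by itself certify R_4(4) > 24.

E[X] = 5313/512 ≈ 10.3769531; E[X] ≥ 1; first-moment method inconclusive here.


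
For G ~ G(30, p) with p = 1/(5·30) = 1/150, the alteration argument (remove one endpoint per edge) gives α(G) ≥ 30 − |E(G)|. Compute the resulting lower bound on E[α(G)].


E[|E(G)|] = C(30, 2)·p = 435 · (1/150) = 29/10.
E[α(G)] ≥ n − E[|E(G)|] = 30 − 29/10 = 271/10.
Numerically: ≈ 27.100000.
(This is only a lower bound; the true E[α(G)] may be larger.)

E[α(G)] ≥ 271/10 ≈ 27.100000.


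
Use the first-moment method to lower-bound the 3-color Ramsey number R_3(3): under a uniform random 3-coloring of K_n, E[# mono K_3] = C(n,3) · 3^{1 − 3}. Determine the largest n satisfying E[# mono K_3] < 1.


We need C(n, 3) · 3^{1 − 3} < 1, i.e. C(n, 3) < 3^{3 − 1} = 9.
Check values of n near the boundary:
  n = 3: C(3, 3) = 1; 1 < 9? YES
  n = 4: C(4, 3) = 4; 4 < 9? YES
  n = 5: C(5, 3) = 10; 10 < 9? NO
The largest n with C(n, 3) < 9 is n = 4 (where E[X] = 4/9 ≈ 0.44444). Hence R_3(3) > 4, i.e. R_3(3) ≥ 5.

Largest n = 4; hence R_3(3) > 4.


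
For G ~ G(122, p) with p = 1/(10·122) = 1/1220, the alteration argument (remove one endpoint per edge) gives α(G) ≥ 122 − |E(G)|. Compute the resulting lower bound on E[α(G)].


E[|E(G)|] = C(122, 2)·p = 7381 · (1/1220) = 121/20.
E[α(G)] ≥ n − E[|E(G)|] = 122 − 121/20 = 2319/20.
Numerically: ≈ 115.9500.
(This is only a lower bound; the true E[α(G)] may be larger.)

E[α(G)] ≥ 2319/20 ≈ 115.9500.


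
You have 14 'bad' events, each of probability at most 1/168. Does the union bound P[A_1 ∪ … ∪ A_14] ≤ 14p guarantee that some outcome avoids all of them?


Union bound: P[∪_{i=1}^{14} A_i] ≤ Σ_i P[A_i] ≤ 14·p = 14·(1/168) = 1/12.
Numerically: 1/12 ≈ 0.083.
Is 1/12 < 1? YES.
Since P[∪ A_i] ≤ 1/12 < 1, the complement has P[∩ A_i^c] ≥ 1 − 1/12 = 11/12 > 0, so some outcome avoids every A_i.

14·p = 1/12 ≈ 0.083; existence CERTIFIED by the union bound.


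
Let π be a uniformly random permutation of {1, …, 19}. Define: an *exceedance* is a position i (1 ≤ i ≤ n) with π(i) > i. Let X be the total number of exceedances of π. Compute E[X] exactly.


Write X = Σ_{i=1}^{19} X_i, where X_i = 1_{π(i) > i}.
For each fixed i, π(i) is uniform over {1, …, 19} (marginal of a uniform permutation), so P[π(i) > i] = (n − i)/n. Summing: Σ_{i=1}^{19} (n − i)/n = (0 + 1 + … + 18)/19 = 19(19 − 1)/(2·19) = (19 − 1)/2.
Hence E[X] = Σ_{i=1}^{19} (19 − i)/19 = 9 ≈ 9.000000.

E[X] = 9 = 9.000000.


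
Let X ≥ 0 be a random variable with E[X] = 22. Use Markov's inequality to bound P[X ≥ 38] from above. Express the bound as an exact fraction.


μ = E[X] = 22, a = 38.
Markov: P[X ≥ 38] ≤ μ/a = (22)/38 = 11/19.
Numerically: ≈ 0.57895.
(Since a = 38 > μ = 22.00000, the bound 11/19 is < 1 and informative.)

P[X ≥ 38] ≤ 11/19 ≈ 0.57895.


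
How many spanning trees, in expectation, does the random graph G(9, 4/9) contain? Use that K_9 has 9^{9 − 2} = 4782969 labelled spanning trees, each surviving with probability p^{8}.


K_9 has 9^{9 − 2} = 4782969 labelled spanning trees.
For each such spanning tree H, let X_H = 1 if all 8 edges of H are present in G. Then P[X_H = 1] = p^{8} = (4/9)^{8} = 65536/43046721.
Summing the indicators: E[X] = Σ_H E[X_H] = 4782969 · p^{8} = 4782969 · 65536/43046721 = 65536/9.
Numerically: E[X] ≈ 7282.

E[X] = 4782969 · (4/9)^{8} = 65536/9 ≈ 7282.


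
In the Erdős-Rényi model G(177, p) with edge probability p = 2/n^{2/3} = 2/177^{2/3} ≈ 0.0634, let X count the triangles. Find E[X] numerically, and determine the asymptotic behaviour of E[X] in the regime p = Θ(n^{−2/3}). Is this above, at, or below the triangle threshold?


Number of potential triangles: C(177, 3) = 908600.
Each occurs with probability p³ ≈ (0.0634)³ ≈ 2.55354e-04.
By linearity: E[X] = C(177, 3)·p³ ≈ 908600 · 2.55354e-04 ≈ 232.015.
Since α = 2/3 < 1, p = c/n^{2/3} ≫ 1/n is above the triangle threshold p ~ 1/n. Asymptotically E[X] ~ (c³/6)·n^{3(1−α)} = (2³/6)·n^{1} → ∞; triangles are abundant w.h.p.

E[X] ≈ 232.015; in regime p = Θ(1/n^{2/3}) E[X] diverges (above the triangle threshold p ~ 1/n).


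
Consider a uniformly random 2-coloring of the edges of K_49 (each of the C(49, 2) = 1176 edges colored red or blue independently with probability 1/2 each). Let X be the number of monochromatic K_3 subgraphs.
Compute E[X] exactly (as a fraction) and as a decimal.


Let X = Σ_S X_S over the C(49, 3) = 18424 subsets S of size 3, where X_S = 1 if the K_3 on S is monochromatic.
For a fixed S, the K_3 on S has C(3, 2) = 3 edges. P[all 3 edges red] = (1/2)^3, and likewise for blue, so P[monochromatic] = 2·(1/2)^3 = 2^{1 − 3} = 1/4.
Summing: E[X] = C(49, 3) · 2^{1 − 3} = 18424 · 1/4 = 4606.
Numerically: E[X] ≈ 4606.000000.

E[X] = C(49,3)·2^(1−C(3,2)) = 4606 ≈ 4606.000000.


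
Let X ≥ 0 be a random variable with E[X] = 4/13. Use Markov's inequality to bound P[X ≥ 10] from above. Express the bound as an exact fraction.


μ = E[X] = 4/13, a = 10.
Markov: P[X ≥ 10] ≤ μ/a = (4/13)/10 = 2/65.
Numerically: ≈ 0.031.
(Since a = 10 > μ = 0.308, the bound 2/65 is < 1 and informative.)

P[X ≥ 10] ≤ 2/65 ≈ 0.031.


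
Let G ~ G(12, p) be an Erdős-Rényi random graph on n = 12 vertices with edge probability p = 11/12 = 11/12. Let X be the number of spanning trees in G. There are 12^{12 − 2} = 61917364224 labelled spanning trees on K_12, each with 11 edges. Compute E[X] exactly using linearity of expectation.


K_12 has 12^{12 − 2} = 61917364224 labelled spanning trees.
For each such spanning tree H, let X_H = 1 if all 11 edges of H are present in G. Then P[X_H = 1] = p^{11} = (11/12)^{11} = 285311670611/743008370688.
By linearity of expectation: E[X] = Σ_H E[X_H] = 61917364224 · p^{11} = 61917364224 · 285311670611/743008370688 = 285311670611/12.
Numerically: E[X] ≈ 2.3776e+10.

E[X] = 61917364224 · (11/12)^{11} = 285311670611/12 ≈ 2.3776e+10.


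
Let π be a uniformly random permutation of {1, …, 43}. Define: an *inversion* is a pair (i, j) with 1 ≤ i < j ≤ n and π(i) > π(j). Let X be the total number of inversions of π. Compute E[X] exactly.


Write X = Σ X_I over the C(43, 2) = 903 pairs i < j, with X_I the indicator of one inversion.
There are 903 indicators.
For each fixed pair i < j, the values π(i) and π(j) are two distinct elements of {1, …, 43} in uniformly random order; by symmetry P[π(i) > π(j)] = 1/2.
By linearity: E[X] = 903 · (1/2) = C(43, 2) · (1/2) = 903/2 = 903/2 ≈ 451.50000.

E[X] = 903/2 = 451.50000.


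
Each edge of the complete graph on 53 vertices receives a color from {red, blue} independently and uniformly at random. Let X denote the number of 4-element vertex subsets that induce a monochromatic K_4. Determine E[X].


Let X = Σ_S X_S over the C(53, 4) = 292825 subsets S of size 4, where X_S = 1 if the K_4 on S is monochromatic.
For a fixed S, the K_4 on S has C(4, 2) = 6 edges. P[all 6 edges red] = (1/2)^6, and likewise for blue, so P[monochromatic] = 2·(1/2)^6 = 2^{1 − 6} = 1/32.
By linearity of expectation: E[X] = C(53, 4) · 2^{1 − 6} = 292825 · 1/32 = 292825/32.
Numerically: E[X] ≈ 9150.7812.

E[X] = C(53,4)·2^(1−C(4,2)) = 292825/32 ≈ 9150.7812.


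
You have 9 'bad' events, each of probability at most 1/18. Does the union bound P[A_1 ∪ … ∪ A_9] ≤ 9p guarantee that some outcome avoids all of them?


Union bound: P[∪_{i=1}^{9} A_i] ≤ Σ_i P[A_i] ≤ 9·p = 9·(1/18) = 1/2.
Numerically: 1/2 ≈ 0.50000.
Is 1/2 < 1? YES.
Since P[∪ A_i] ≤ 1/2 < 1, the complement has P[∩ A_i^c] ≥ 1 − 1/2 = 1/2 > 0, so some outcome avoids every A_i.

9·p = 1/2 ≈ 0.50000; existence CERTIFIED by the union bound.


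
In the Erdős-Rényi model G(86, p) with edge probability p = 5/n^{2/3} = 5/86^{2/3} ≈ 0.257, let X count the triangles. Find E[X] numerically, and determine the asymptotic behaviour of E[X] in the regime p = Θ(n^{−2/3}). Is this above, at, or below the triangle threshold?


Number of potential triangles: C(86, 3) = 102340.
Each occurs with probability p³ ≈ (0.257)³ ≈ 1.69010e-02.
By linearity: E[X] = C(86, 3)·p³ ≈ 102340 · 1.69010e-02 ≈ 1729.651.
Since α = 2/3 < 1, p = c/n^{2/3} ≫ 1/n is above the triangle threshold p ~ 1/n. Asymptotically E[X] ~ (c³/6)·n^{3(1−α)} = (5³/6)·n^{1} → ∞; triangles are abundant w.h.p.

E[X] ≈ 1729.651; in regime p = Θ(1/n^{2/3}) E[X] diverges (above the triangle threshold p ~ 1/n).


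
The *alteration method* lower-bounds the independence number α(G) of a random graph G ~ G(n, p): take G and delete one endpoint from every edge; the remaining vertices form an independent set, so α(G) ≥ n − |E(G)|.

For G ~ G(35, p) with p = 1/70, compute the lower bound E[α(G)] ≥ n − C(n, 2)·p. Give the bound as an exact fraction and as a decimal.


E[|E(G)|] = C(35, 2)·p = 595 · (1/70) = 17/2.
E[α(G)] ≥ n − E[|E(G)|] = 35 − 17/2 = 53/2.
Numerically: ≈ 26.50000.
(This is only a lower bound; the true E[α(G)] may be larger.)

E[α(G)] ≥ 53/2 ≈ 26.50000.


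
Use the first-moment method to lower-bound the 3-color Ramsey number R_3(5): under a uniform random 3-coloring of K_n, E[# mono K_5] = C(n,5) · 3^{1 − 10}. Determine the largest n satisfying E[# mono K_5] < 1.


We need C(n, 5) · 3^{1 − 10} < 1, i.e. C(n, 5) < 3^{10 − 1} = 19683.
Check values of n near the boundary:
  n = 18: C(18, 5) = 8568; 8568 < 19683? YES
  n = 19: C(19, 5) = 11628; 11628 < 19683? YES
  n = 20: C(20, 5) = 15504; 15504 < 19683? YES
  n = 21: C(21, 5) = 20349; 20349 < 19683? NO
  n = 22: C(22, 5) = 26334; 26334 < 19683? NO
The largest n with C(n, 5) < 19683 is n = 20 (where E[X] = 5168/6561 ≈ 0.7877). Hence R_3(5) > 20, i.e. R_3(5) ≥ 21.

Largest n = 20; hence R_3(5) > 20.


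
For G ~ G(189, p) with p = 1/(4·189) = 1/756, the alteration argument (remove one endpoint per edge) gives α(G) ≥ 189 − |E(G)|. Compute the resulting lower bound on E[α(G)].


E[|E(G)|] = C(189, 2)·p = 17766 · (1/756) = 47/2.
E[α(G)] ≥ n − E[|E(G)|] = 189 − 47/2 = 331/2.
Numerically: ≈ 165.500000.
(This is only a lower bound; the true E[α(G)] may be larger.)

E[α(G)] ≥ 331/2 ≈ 165.500000.


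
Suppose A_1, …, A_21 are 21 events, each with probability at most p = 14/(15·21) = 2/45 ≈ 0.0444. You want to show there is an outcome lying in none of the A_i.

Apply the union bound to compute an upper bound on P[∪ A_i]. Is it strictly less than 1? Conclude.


Union bound: P[∪_{i=1}^{21} A_i] ≤ Σ_i P[A_i] ≤ 21·p = 21·(2/45) = 14/15.
Numerically: 14/15 ≈ 0.9333.
Is 14/15 < 1? YES.
Since P[∪ A_i] ≤ 14/15 < 1, the complement has P[∩ A_i^c] ≥ 1 − 14/15 = 1/15 > 0, so some outcome avoids every A_i.

21·p = 14/15 ≈ 0.9333; existence CERTIFIED by the union bound.


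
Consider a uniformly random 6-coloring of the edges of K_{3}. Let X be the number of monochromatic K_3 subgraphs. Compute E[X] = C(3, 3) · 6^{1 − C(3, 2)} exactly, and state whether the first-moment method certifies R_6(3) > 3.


E[X] = C(3, 3) · 6^{1 − 3} = 1 · 6^{−2} = 1/36.
As a reduced fraction: E[X] = 1/36 ≈ 0.027778.
Is E[X] < 1? YES.
Since E[X] < 1, there exists a 6-coloring of K_{3} with no monochromatic K_3; hence R_6(3) > 3.

E[X] = 1/36 ≈ 0.027778; E[X] < 1, so R_6(3) > 3.


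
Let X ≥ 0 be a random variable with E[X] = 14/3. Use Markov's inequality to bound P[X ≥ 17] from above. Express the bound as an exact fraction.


μ = E[X] = 14/3, a = 17.
Markov: P[X ≥ 17] ≤ μ/a = (14/3)/17 = 14/51.
Numerically: ≈ 0.27451.
(Since a = 17 > μ = 4.66667, the bound 14/51 is < 1 and informative.)

P[X ≥ 17] ≤ 14/51 ≈ 0.27451.


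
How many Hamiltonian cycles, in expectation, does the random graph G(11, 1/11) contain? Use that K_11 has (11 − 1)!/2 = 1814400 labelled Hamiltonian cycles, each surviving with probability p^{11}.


K_11 has (11 − 1)!/2 = 1814400 labelled Hamiltonian cycles.
For each such Hamiltonian cycle H, let X_H = 1 if all 11 edges of H are present in G. Then P[X_H = 1] = p^{11} = (1/11)^{11} = 1/285311670611.
Summing the indicators: E[X] = Σ_H E[X_H] = 1814400 · p^{11} = 1814400 · 1/285311670611 = 1814400/285311670611.
Numerically: E[X] ≈ 6.359e-06.

E[X] = 1814400 · (1/11)^{11} = 1814400/285311670611 ≈ 6.359e-06.


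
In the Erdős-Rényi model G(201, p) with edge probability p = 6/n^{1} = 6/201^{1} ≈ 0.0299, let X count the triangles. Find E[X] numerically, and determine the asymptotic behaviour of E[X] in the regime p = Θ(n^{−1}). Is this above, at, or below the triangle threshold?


Number of potential triangles: C(201, 3) = 1333300.
Each occurs with probability p³ ≈ (0.0299)³ ≈ 2.65990e-05.
By linearity: E[X] = C(201, 3)·p³ ≈ 1333300 · 2.65990e-05 ≈ 35.464.
Here α = 1, so p = 6/n is exactly at the triangle threshold p ~ 1/n. Asymptotically E[X] → c³/6 = 6³/6 = 36 ≈ 36.000, a bounded constant. In this regime the triangle count is asymptotically Poisson(c³/6).

E[X] ≈ 35.464; in regime p = Θ(1/n^{1}) E[X] stays bounded (at the triangle threshold p ~ 1/n).


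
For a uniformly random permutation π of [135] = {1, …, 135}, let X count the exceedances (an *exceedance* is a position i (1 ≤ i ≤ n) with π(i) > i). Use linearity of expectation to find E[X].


Write X = Σ_{i=1}^{135} X_i, where X_i = 1_{π(i) > i}.
For each fixed i, π(i) is uniform over {1, …, 135} (marginal of a uniform permutation), so P[π(i) > i] = (n − i)/n. Summing: Σ_{i=1}^{135} (n − i)/n = (0 + 1 + … + 134)/135 = 135(135 − 1)/(2·135) = (135 − 1)/2.
Hence E[X] = Σ_{i=1}^{135} (135 − i)/135 = 67 ≈ 67.000000.

E[X] = 67 = 67.000000.


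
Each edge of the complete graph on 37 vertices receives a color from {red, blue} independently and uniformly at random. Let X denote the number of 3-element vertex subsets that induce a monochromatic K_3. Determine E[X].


Let X = Σ_S X_S over the C(37, 3) = 7770 subsets S of size 3, where X_S = 1 if the K_3 on S is monochromatic.
For a fixed S, the K_3 on S has C(3, 2) = 3 edges. P[all 3 edges red] = (1/2)^3, and likewise for blue, so P[monochromatic] = 2·(1/2)^3 = 2^{1 − 3} = 1/4.
By linearity of expectation: E[X] = C(37, 3) · 2^{1 − 3} = 7770 · 1/4 = 3885/2.
Numerically: E[X] ≈ 1942.500000.

E[X] = C(37,3)·2^(1−C(3,2)) = 3885/2 ≈ 1942.500000.


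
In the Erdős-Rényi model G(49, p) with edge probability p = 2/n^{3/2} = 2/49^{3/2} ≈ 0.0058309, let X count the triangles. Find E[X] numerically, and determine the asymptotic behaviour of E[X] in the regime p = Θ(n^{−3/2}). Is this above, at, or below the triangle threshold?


Number of potential triangles: C(49, 3) = 18424.
Each occurs with probability p³ ≈ (0.0058309)³ ≈ 1.98247458e-07.
By linearity: E[X] = C(49, 3)·p³ ≈ 18424 · 1.98247458e-07 ≈ 0.003653.
Since α = 3/2 > 1, p = c/n^{3/2} = o(1/n) is below the triangle threshold p ~ 1/n. Asymptotically E[X] ~ (c³/6)·n^{3(1−α)} = (2³/6)·n^{-1.5} → 0, so by Markov's inequality G has no triangles w.h.p.

E[X] ≈ 0.003653; in regime p = Θ(1/n^{3/2}) E[X] tends to 0 (below the triangle threshold p ~ 1/n).


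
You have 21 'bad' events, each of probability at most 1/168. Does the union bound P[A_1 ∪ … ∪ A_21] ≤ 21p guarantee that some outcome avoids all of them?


Union bound: P[∪_{i=1}^{21} A_i] ≤ Σ_i P[A_i] ≤ 21·p = 21·(1/168) = 1/8.
Numerically: 1/8 ≈ 0.1250.
Is 1/8 < 1? YES.
Since P[∪ A_i] ≤ 1/8 < 1, the complement has P[∩ A_i^c] ≥ 1 − 1/8 = 7/8 > 0, so some outcome avoids every A_i.

21·p = 1/8 ≈ 0.1250; existence CERTIFIED by the union bound.


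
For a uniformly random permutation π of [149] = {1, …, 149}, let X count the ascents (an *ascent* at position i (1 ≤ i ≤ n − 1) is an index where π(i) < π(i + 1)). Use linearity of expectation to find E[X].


Write X = Σ X_I over i = 1, …, 148, with X_I the indicator of one ascent.
There are 148 indicators.
For each fixed i, the pair (π(i), π(i+1)) is a uniformly random ordered pair of distinct values from {1, …, 149}; by symmetry P[π(i) < π(i+1)] = 1/2.
By linearity: E[X] = 148 · (1/2) = (149 − 1) · (1/2) = 74 ≈ 74.000.

E[X] = 74 = 74.000.


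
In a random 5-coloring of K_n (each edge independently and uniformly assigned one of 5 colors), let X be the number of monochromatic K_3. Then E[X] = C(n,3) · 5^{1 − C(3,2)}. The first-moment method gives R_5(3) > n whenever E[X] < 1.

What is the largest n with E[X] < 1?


We need C(n, 3) · 5^{1 − 3} < 1, i.e. C(n, 3) < 5^{3 − 1} = 25.
Check values of n near the boundary:
  n = 4: C(4, 3) = 4; 4 < 25? YES
  n = 5: C(5, 3) = 10; 10 < 25? YES
  n = 6: C(6, 3) = 20; 20 < 25? YES
  n = 7: C(7, 3) = 35; 35 < 25? NO
  n = 8: C(8, 3) = 56; 56 < 25? NO
The largest n with C(n, 3) < 25 is n = 6 (where E[X] = 4/5 ≈ 0.8000). Hence R_5(3) > 6, i.e. R_5(3) ≥ 7.

Largest n = 6; hence R_5(3) > 6.


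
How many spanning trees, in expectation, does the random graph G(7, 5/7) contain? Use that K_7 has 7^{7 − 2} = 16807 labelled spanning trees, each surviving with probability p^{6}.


K_7 has 7^{7 − 2} = 16807 labelled spanning trees.
For each such spanning tree H, let X_H = 1 if all 6 edges of H are present in G. Then P[X_H = 1] = p^{6} = (5/7)^{6} = 15625/117649.
Summing the indicators: E[X] = Σ_H E[X_H] = 16807 · p^{6} = 16807 · 15625/117649 = 15625/7.
Numerically: E[X] ≈ 2232.14.

E[X] = 16807 · (5/7)^{6} = 15625/7 ≈ 2232.14.


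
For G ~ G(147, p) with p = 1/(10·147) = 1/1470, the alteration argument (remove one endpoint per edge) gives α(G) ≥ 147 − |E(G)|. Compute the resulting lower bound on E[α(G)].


E[|E(G)|] = C(147, 2)·p = 10731 · (1/1470) = 73/10.
E[α(G)] ≥ n − E[|E(G)|] = 147 − 73/10 = 1397/10.
Numerically: ≈ 139.700.
(This is only a lower bound; the true E[α(G)] may be larger.)

E[α(G)] ≥ 1397/10 ≈ 139.700.


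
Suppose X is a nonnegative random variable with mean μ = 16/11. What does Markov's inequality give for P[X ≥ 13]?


μ = E[X] = 16/11, a = 13.
Markov: P[X ≥ 13] ≤ μ/a = (16/11)/13 = 16/143.
Numerically: ≈ 0.1119.
(Since a = 13 > μ = 1.4545, the bound 16/143 is < 1 and informative.)

P[X ≥ 13] ≤ 16/143 ≈ 0.1119.


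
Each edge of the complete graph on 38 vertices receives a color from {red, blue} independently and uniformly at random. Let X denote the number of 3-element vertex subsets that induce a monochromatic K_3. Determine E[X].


Let X = Σ_S X_S over the C(38, 3) = 8436 subsets S of size 3, where X_S = 1 if the K_3 on S is monochromatic.
For a fixed S, the K_3 on S has C(3, 2) = 3 edges. P[all 3 edges red] = (1/2)^3, and likewise for blue, so P[monochromatic] = 2·(1/2)^3 = 2^{1 − 3} = 1/4.
By linearity of expectation: E[X] = C(38, 3) · 2^{1 − 3} = 8436 · 1/4 = 2109.
Numerically: E[X] ≈ 2109.0000.

E[X] = C(38,3)·2^(1−C(3,2)) = 2109 ≈ 2109.0000.


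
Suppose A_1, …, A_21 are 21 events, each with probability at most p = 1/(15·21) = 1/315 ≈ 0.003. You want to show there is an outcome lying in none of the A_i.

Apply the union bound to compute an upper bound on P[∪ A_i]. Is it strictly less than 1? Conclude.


Union bound: P[∪_{i=1}^{21} A_i] ≤ Σ_i P[A_i] ≤ 21·p = 21·(1/315) = 1/15.
Numerically: 1/15 ≈ 0.067.
Is 1/15 < 1? YES.
Since P[∪ A_i] ≤ 1/15 < 1, the complement has P[∩ A_i^c] ≥ 1 − 1/15 = 14/15 > 0, so some outcome avoids every A_i.

21·p = 1/15 ≈ 0.067; existence CERTIFIED by the union bound.


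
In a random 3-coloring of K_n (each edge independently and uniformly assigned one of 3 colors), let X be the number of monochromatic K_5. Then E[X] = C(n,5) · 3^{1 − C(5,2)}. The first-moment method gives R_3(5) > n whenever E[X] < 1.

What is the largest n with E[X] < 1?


We need C(n, 5) · 3^{1 − 10} < 1, i.e. C(n, 5) < 3^{10 − 1} = 19683.
Check values of n near the boundary:
  n = 19: C(19, 5) = 11628; 11628 < 19683? YES
  n = 20: C(20, 5) = 15504; 15504 < 19683? YES
  n = 21: C(21, 5) = 20349; 20349 < 19683? NO
  n = 22: C(22, 5) = 26334; 26334 < 19683? NO
  n = 23: C(23, 5) = 33649; 33649 < 19683? NO
The largest n with C(n, 5) < 19683 is n = 20 (where E[X] = 5168/6561 ≈ 0.7876848). Hence R_3(5) > 20, i.e. R_3(5) ≥ 21.

Largest n = 20; hence R_3(5) > 20.


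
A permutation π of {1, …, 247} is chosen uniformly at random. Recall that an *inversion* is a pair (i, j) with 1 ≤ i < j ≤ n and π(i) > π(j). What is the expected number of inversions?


Write X = Σ X_I over the C(247, 2) = 30381 pairs i < j, with X_I the indicator of one inversion.
There are 30381 indicators.
For each fixed pair i < j, the values π(i) and π(j) are two distinct elements of {1, …, 247} in uniformly random order; by symmetry P[π(i) > π(j)] = 1/2.
By linearity: E[X] = 30381 · (1/2) = C(247, 2) · (1/2) = 30381/2 = 30381/2 ≈ 15190.5000.

E[X] = 30381/2 = 15190.5000.


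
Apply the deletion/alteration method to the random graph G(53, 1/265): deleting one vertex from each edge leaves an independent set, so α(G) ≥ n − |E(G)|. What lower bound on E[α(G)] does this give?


E[|E(G)|] = C(53, 2)·p = 1378 · (1/265) = 26/5.
E[α(G)] ≥ n − E[|E(G)|] = 53 − 26/5 = 239/5.
Numerically: ≈ 47.800000.
(This is only a lower bound; the true E[α(G)] may be larger.)

E[α(G)] ≥ 239/5 ≈ 47.800000.


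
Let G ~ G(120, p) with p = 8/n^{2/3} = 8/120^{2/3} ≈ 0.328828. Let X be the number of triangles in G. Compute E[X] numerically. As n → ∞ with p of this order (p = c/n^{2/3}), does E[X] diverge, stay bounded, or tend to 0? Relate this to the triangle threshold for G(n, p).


Number of potential triangles: C(120, 3) = 280840.
Each occurs with probability p³ ≈ (0.328828)³ ≈ 3.55555556e-02.
By linearity: E[X] = C(120, 3)·p³ ≈ 280840 · 3.55555556e-02 ≈ 9985.422222.
Since α = 2/3 < 1, p = c/n^{2/3} ≫ 1/n is above the triangle threshold p ~ 1/n. Asymptotically E[X] ~ (c³/6)·n^{3(1−α)} = (8³/6)·n^{1} → ∞; triangles are abundant w.h.p.

E[X] ≈ 9985.422222; in regime p = Θ(1/n^{2/3}) E[X] diverges (above the triangle threshold p ~ 1/n).


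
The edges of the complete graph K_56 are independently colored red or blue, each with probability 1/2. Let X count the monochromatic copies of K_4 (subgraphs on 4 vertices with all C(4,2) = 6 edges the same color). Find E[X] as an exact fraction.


Let X = Σ_S X_S over the C(56, 4) = 367290 subsets S of size 4, where X_S = 1 if the K_4 on S is monochromatic.
For a fixed S, the K_4 on S has C(4, 2) = 6 edges. P[all 6 edges red] = (1/2)^6, and likewise for blue, so P[monochromatic] = 2·(1/2)^6 = 2^{1 − 6} = 1/32.
By linearity: E[X] = C(56, 4) · 2^{1 − 6} = 367290 · 1/32 = 183645/16.
Numerically: E[X] ≈ 11477.812500.

E[X] = C(56,4)·2^(1−C(4,2)) = 183645/16 ≈ 11477.812500.


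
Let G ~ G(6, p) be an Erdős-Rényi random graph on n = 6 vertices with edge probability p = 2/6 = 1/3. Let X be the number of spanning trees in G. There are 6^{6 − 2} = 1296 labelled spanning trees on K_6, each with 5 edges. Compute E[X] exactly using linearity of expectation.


K_6 has 6^{6 − 2} = 1296 labelled spanning trees.
For each such spanning tree H, let X_H = 1 if all 5 edges of H are present in G. Then P[X_H = 1] = p^{5} = (1/3)^{5} = 1/243.
By linearity of expectation: E[X] = Σ_H E[X_H] = 1296 · p^{5} = 1296 · 1/243 = 16/3.
Numerically: E[X] ≈ 5.333.

E[X] = 1296 · (1/3)^{5} = 16/3 ≈ 5.333.


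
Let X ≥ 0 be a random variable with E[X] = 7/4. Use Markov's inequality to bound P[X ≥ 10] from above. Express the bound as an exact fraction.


μ = E[X] = 7/4, a = 10.
Markov: P[X ≥ 10] ≤ μ/a = (7/4)/10 = 7/40.
Numerically: ≈ 0.175000.
(Since a = 10 > μ = 1.750000, the bound 7/40 is < 1 and informative.)

P[X ≥ 10] ≤ 7/40 ≈ 0.175000.


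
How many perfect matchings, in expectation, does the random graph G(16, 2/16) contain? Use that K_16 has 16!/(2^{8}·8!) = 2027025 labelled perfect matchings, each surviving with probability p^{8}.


K_16 has 16!/(2^{8}·8!) = 2027025 labelled perfect matchings.
For each such perfect matching H, let X_H = 1 if all 8 edges of H are present in G. Then P[X_H = 1] = p^{8} = (1/8)^{8} = 1/16777216.
Summing the indicators: E[X] = Σ_H E[X_H] = 2027025 · p^{8} = 2027025 · 1/16777216 = 2027025/16777216.
Numerically: E[X] ≈ 0.1208.

E[X] = 2027025 · (1/8)^{8} = 2027025/16777216 ≈ 0.1208.


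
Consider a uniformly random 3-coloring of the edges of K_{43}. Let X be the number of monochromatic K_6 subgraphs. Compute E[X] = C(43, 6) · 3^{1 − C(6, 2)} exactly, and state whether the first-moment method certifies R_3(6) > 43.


E[X] = C(43, 6) · 3^{1 − 15} = 6096454 · 3^{−14} = 6096454/4782969.
As a reduced fraction: E[X] = 6096454/4782969 ≈ 1.2746.
Is E[X] < 1? NO.
Since E[X] ≥ 1, the first-moment bound is inconclusive at n = 43; it does NOT by itself certify R_3(6) > 43.

E[X] = 6096454/4782969 ≈ 1.2746; E[X] ≥ 1; first-moment method inconclusive here.


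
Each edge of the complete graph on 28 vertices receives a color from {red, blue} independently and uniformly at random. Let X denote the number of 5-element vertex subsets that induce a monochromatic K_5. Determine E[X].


Let X = Σ_S X_S over the C(28, 5) = 98280 subsets S of size 5, where X_S = 1 if the K_5 on S is monochromatic.
For a fixed S, the K_5 on S has C(5, 2) = 10 edges. P[all 10 edges red] = (1/2)^10, and likewise for blue, so P[monochromatic] = 2·(1/2)^10 = 2^{1 − 10} = 1/512.
By linearity: E[X] = C(28, 5) · 2^{1 − 10} = 98280 · 1/512 = 12285/64.
Numerically: E[X] ≈ 191.9531.

E[X] = C(28,5)·2^(1−C(5,2)) = 12285/64 ≈ 191.9531.


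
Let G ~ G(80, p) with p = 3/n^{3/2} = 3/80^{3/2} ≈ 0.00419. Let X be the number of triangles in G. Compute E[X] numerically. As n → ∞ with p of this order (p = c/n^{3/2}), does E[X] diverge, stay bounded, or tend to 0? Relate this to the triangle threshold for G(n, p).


Number of potential triangles: C(80, 3) = 82160.
Each occurs with probability p³ ≈ (0.00419)³ ≈ 7.36985e-08.
By linearity: E[X] = C(80, 3)·p³ ≈ 82160 · 7.36985e-08 ≈ 0.006.
Since α = 3/2 > 1, p = c/n^{3/2} = o(1/n) is below the triangle threshold p ~ 1/n. Asymptotically E[X] ~ (c³/6)·n^{3(1−α)} = (3³/6)·n^{-1.5} → 0, so by Markov's inequality G has no triangles w.h.p.

E[X] ≈ 0.006; in regime p = Θ(1/n^{3/2}) E[X] tends to 0 (below the triangle threshold p ~ 1/n).


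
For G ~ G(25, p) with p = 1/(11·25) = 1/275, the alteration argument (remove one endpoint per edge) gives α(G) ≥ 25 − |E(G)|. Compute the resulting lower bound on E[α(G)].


E[|E(G)|] = C(25, 2)·p = 300 · (1/275) = 12/11.
E[α(G)] ≥ n − E[|E(G)|] = 25 − 12/11 = 263/11.
Numerically: ≈ 23.9091.
(This is only a lower bound; the true E[α(G)] may be larger.)

E[α(G)] ≥ 263/11 ≈ 23.9091.


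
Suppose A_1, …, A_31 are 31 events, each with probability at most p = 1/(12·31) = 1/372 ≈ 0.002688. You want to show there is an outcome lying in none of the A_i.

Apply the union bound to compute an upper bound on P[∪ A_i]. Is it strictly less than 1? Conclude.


Union bound: P[∪_{i=1}^{31} A_i] ≤ Σ_i P[A_i] ≤ 31·p = 31·(1/372) = 1/12.
Numerically: 1/12 ≈ 0.083333.
Is 1/12 < 1? YES.
Since P[∪ A_i] ≤ 1/12 < 1, the complement has P[∩ A_i^c] ≥ 1 − 1/12 = 11/12 > 0, so some outcome avoids every A_i.

31·p = 1/12 ≈ 0.083333; existence CERTIFIED by the union bound.


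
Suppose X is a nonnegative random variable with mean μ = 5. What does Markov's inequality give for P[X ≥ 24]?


μ = E[X] = 5, a = 24.
Markov: P[X ≥ 24] ≤ μ/a = (5)/24 = 5/24.
Numerically: ≈ 0.20833.
(Since a = 24 > μ = 5.00000, the bound 5/24 is < 1 and informative.)

P[X ≥ 24] ≤ 5/24 ≈ 0.20833.


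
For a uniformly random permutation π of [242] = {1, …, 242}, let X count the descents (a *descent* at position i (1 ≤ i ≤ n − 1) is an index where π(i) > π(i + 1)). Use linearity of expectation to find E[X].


Write X = Σ X_I over i = 1, …, 241, with X_I the indicator of one descent.
There are 241 indicators.
For each fixed i, the pair (π(i), π(i+1)) is a uniformly random ordered pair of distinct values from {1, …, 242}; by symmetry P[π(i) > π(i+1)] = 1/2.
By linearity: E[X] = 241 · (1/2) = (242 − 1) · (1/2) = 241/2 ≈ 120.500.

E[X] = 241/2 = 120.500.


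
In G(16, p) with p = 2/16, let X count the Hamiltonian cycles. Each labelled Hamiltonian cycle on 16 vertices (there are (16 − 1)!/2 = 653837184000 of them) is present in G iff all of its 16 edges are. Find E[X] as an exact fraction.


K_16 has (16 − 1)!/2 = 653837184000 labelled Hamiltonian cycles.
For each such Hamiltonian cycle H, let X_H = 1 if all 16 edges of H are present in G. Then P[X_H = 1] = p^{16} = (1/8)^{16} = 1/281474976710656.
Summing the indicators: E[X] = Σ_H E[X_H] = 653837184000 · p^{16} = 653837184000 · 1/281474976710656 = 638512875/274877906944.
Numerically: E[X] ≈ 0.00232.

E[X] = 653837184000 · (1/8)^{16} = 638512875/274877906944 ≈ 0.00232.


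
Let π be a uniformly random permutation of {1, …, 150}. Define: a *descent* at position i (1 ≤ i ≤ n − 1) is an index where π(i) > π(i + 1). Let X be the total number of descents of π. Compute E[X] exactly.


Write X = Σ X_I over i = 1, …, 149, with X_I the indicator of one descent.
There are 149 indicators.
For each fixed i, the pair (π(i), π(i+1)) is a uniformly random ordered pair of distinct values from {1, …, 150}; by symmetry P[π(i) > π(i+1)] = 1/2.
By linearity: E[X] = 149 · (1/2) = (150 − 1) · (1/2) = 149/2 ≈ 74.5000.

E[X] = 149/2 = 74.5000.


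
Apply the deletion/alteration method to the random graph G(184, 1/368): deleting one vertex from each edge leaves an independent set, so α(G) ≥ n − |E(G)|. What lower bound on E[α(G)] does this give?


E[|E(G)|] = C(184, 2)·p = 16836 · (1/368) = 183/4.
E[α(G)] ≥ n − E[|E(G)|] = 184 − 183/4 = 553/4.
Numerically: ≈ 138.25000.
(This is only a lower bound; the true E[α(G)] may be larger.)

E[α(G)] ≥ 553/4 ≈ 138.25000.


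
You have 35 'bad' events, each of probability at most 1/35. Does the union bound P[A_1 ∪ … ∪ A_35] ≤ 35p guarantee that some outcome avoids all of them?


Union bound: P[∪_{i=1}^{35} A_i] ≤ Σ_i P[A_i] ≤ 35·p = 35·(1/35) = 1.
Numerically: 1 ≈ 1.0000.
Is 1 < 1? NO.
Since the bound 1 is ≥ 1, the union bound is uninformative here; it does NOT by itself certify existence.

35·p = 1 ≈ 1.0000; existence NOT certified by the union bound.


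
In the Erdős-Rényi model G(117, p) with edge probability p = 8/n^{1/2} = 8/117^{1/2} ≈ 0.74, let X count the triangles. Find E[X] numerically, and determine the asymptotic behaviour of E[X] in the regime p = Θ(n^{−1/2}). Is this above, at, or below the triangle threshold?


Number of potential triangles: C(117, 3) = 260130.
Each occurs with probability p³ ≈ (0.74)³ ≈ 4.04568e-01.
By linearity: E[X] = C(117, 3)·p³ ≈ 260130 · 4.04568e-01 ≈ 105240.187.
Since α = 1/2 < 1, p = c/n^{1/2} ≫ 1/n is above the triangle threshold p ~ 1/n. Asymptotically E[X] ~ (c³/6)·n^{3(1−α)} = (8³/6)·n^{1.5} → ∞; triangles are abundant w.h.p.

E[X] ≈ 105240.187; in regime p = Θ(1/n^{1/2}) E[X] diverges (above the triangle threshold p ~ 1/n).


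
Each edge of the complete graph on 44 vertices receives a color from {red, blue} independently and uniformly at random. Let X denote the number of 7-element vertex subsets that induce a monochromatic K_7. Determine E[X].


Let X = Σ_S X_S over the C(44, 7) = 38320568 subsets S of size 7, where X_S = 1 if the K_7 on S is monochromatic.
For a fixed S, the K_7 on S has C(7, 2) = 21 edges. P[all 21 edges red] = (1/2)^21, and likewise for blue, so P[monochromatic] = 2·(1/2)^21 = 2^{1 − 21} = 1/1048576.
By linearity: E[X] = C(44, 7) · 2^{1 − 21} = 38320568 · 1/1048576 = 4790071/131072.
Numerically: E[X] ≈ 36.545341.

E[X] = C(44,7)·2^(1−C(7,2)) = 4790071/131072 ≈ 36.545341.


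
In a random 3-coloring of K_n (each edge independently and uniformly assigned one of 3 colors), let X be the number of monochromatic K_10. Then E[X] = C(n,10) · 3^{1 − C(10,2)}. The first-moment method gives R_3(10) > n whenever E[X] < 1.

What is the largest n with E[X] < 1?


We need C(n, 10) · 3^{1 − 45} < 1, i.e. C(n, 10) < 3^{45 − 1} = 984770902183611232881.
Check values of n near the boundary:
  n = 569: C(569, 10) = 905357721286137524328; 905357721286137524328 < 984770902183611232881? YES
  n = 570: C(570, 10) = 921524823451961408691; 921524823451961408691 < 984770902183611232881? YES
  n = 571: C(571, 10) = 937951290893172842001; 937951290893172842001 < 984770902183611232881? YES
  n = 572: C(572, 10) = 954640815642161682606; 954640815642161682606 < 984770902183611232881? YES
  n = 573: C(573, 10) = 971597135635805762226; 971597135635805762226 < 984770902183611232881? YES
  n = 574: C(574, 10) = 988824035203816502691; 988824035203816502691 < 984770902183611232881? NO
The largest n with C(n, 10) < 984770902183611232881 is n = 573 (where E[X] = 35985079097622435638/36472996377170786403 ≈ 0.9866). Hence R_3(10) > 573, i.e. R_3(10) ≥ 574.

Largest n = 573; hence R_3(10) > 573.


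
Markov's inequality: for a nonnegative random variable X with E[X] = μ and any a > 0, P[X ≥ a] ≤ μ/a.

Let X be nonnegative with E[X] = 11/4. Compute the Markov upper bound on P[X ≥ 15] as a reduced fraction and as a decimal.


μ = E[X] = 11/4, a = 15.
Markov: P[X ≥ 15] ≤ μ/a = (11/4)/15 = 11/60.
Numerically: ≈ 0.1833.
(Since a = 15 > μ = 2.7500, the bound 11/60 is < 1 and informative.)

P[X ≥ 15] ≤ 11/60 ≈ 0.1833.


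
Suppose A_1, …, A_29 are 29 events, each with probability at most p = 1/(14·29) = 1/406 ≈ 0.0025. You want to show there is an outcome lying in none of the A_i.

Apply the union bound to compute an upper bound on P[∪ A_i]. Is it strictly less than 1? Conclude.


Union bound: P[∪_{i=1}^{29} A_i] ≤ Σ_i P[A_i] ≤ 29·p = 29·(1/406) = 1/14.
Numerically: 1/14 ≈ 0.0714.
Is 1/14 < 1? YES.
Since P[∪ A_i] ≤ 1/14 < 1, the complement has P[∩ A_i^c] ≥ 1 − 1/14 = 13/14 > 0, so some outcome avoids every A_i.

29·p = 1/14 ≈ 0.0714; existence CERTIFIED by the union bound.


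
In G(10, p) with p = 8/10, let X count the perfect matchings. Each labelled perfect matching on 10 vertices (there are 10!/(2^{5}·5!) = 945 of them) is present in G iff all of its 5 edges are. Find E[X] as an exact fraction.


K_10 has 10!/(2^{5}·5!) = 945 labelled perfect matchings.
For each such perfect matching H, let X_H = 1 if all 5 edges of H are present in G. Then P[X_H = 1] = p^{5} = (4/5)^{5} = 1024/3125.
By linearity of expectation: E[X] = Σ_H E[X_H] = 945 · p^{5} = 945 · 1024/3125 = 193536/625.
Numerically: E[X] ≈ 309.66.

E[X] = 945 · (4/5)^{5} = 193536/625 ≈ 309.66.


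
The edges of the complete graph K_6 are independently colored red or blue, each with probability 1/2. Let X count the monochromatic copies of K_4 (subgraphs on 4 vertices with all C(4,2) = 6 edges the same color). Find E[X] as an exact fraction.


Let X = Σ_S X_S over the C(6, 4) = 15 subsets S of size 4, where X_S = 1 if the K_4 on S is monochromatic.
For a fixed S, the K_4 on S has C(4, 2) = 6 edges. P[all 6 edges red] = (1/2)^6, and likewise for blue, so P[monochromatic] = 2·(1/2)^6 = 2^{1 − 6} = 1/32.
By linearity: E[X] = C(6, 4) · 2^{1 − 6} = 15 · 1/32 = 15/32.
Numerically: E[X] ≈ 0.4688.

E[X] = C(6,4)·2^(1−C(4,2)) = 15/32 ≈ 0.4688.


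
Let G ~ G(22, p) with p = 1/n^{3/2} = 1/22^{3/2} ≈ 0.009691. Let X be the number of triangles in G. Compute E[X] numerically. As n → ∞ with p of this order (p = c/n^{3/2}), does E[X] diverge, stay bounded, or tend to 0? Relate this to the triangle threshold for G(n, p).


Number of potential triangles: C(22, 3) = 1540.
Each occurs with probability p³ ≈ (0.009691)³ ≈ 9.101185e-07.
By linearity: E[X] = C(22, 3)·p³ ≈ 1540 · 9.101185e-07 ≈ 0.0014.
Since α = 3/2 > 1, p = c/n^{3/2} = o(1/n) is below the triangle threshold p ~ 1/n. Asymptotically E[X] ~ (c³/6)·n^{3(1−α)} = (1³/6)·n^{-1.5} → 0, so by Markov's inequality G has no triangles w.h.p.

E[X] ≈ 0.0014; in regime p = Θ(1/n^{3/2}) E[X] tends to 0 (below the triangle threshold p ~ 1/n).


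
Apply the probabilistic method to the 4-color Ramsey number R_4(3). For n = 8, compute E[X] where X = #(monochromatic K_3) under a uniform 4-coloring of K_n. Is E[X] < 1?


E[X] = C(8, 3) · 4^{1 − 3} = 56 · 4^{−2} = 56/16.
As a reduced fraction: E[X] = 7/2 ≈ 3.500000.
Is E[X] < 1? NO.
Since E[X] ≥ 1, the first-moment bound is inconclusive at n = 8; it does NOT by itself certify R_4(3) > 8.

E[X] = 7/2 ≈ 3.500000; E[X] ≥ 1; first-moment method inconclusive here.


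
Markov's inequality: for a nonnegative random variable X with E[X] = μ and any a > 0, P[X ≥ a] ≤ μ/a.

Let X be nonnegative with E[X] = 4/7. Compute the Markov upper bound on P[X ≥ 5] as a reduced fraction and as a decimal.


μ = E[X] = 4/7, a = 5.
Markov: P[X ≥ 5] ≤ μ/a = (4/7)/5 = 4/35.
Numerically: ≈ 0.114.
(Since a = 5 > μ = 0.571, the bound 4/35 is < 1 and informative.)

P[X ≥ 5] ≤ 4/35 ≈ 0.114.


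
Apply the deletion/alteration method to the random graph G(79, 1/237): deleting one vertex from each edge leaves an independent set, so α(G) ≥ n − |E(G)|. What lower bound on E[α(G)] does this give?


E[|E(G)|] = C(79, 2)·p = 3081 · (1/237) = 13.
E[α(G)] ≥ n − E[|E(G)|] = 79 − 13 = 66.
Numerically: ≈ 66.00000.
(This is only a lower bound; the true E[α(G)] may be larger.)

E[α(G)] ≥ 66 ≈ 66.00000.


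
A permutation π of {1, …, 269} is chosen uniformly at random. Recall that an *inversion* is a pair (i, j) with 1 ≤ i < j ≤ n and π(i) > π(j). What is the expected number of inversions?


Write X = Σ X_I over the C(269, 2) = 36046 pairs i < j, with X_I the indicator of one inversion.
There are 36046 indicators.
For each fixed pair i < j, the values π(i) and π(j) are two distinct elements of {1, …, 269} in uniformly random order; by symmetry P[π(i) > π(j)] = 1/2.
By linearity: E[X] = 36046 · (1/2) = C(269, 2) · (1/2) = 36046/2 = 18023 ≈ 18023.000000.

E[X] = 18023 = 18023.000000.


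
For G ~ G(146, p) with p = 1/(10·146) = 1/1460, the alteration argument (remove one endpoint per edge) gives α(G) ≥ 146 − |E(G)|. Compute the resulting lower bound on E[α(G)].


E[|E(G)|] = C(146, 2)·p = 10585 · (1/1460) = 29/4.
E[α(G)] ≥ n − E[|E(G)|] = 146 − 29/4 = 555/4.
Numerically: ≈ 138.7500.
(This is only a lower bound; the true E[α(G)] may be larger.)

E[α(G)] ≥ 555/4 ≈ 138.7500.


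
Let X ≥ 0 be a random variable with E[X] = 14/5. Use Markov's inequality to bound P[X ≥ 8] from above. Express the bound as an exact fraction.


μ = E[X] = 14/5, a = 8.
Markov: P[X ≥ 8] ≤ μ/a = (14/5)/8 = 7/20.
Numerically: ≈ 0.3500.
(Since a = 8 > μ = 2.8000, the bound 7/20 is < 1 and informative.)

P[X ≥ 8] ≤ 7/20 ≈ 0.3500.


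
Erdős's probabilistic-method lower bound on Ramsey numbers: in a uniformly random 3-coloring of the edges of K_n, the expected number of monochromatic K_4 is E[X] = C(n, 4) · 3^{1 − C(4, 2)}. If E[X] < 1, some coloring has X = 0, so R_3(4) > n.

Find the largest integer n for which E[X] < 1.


We need C(n, 4) · 3^{1 − 6} < 1, i.e. C(n, 4) < 3^{6 − 1} = 243.
Check values of n near the boundary:
  n = 9: C(9, 4) = 126; 126 < 243? YES
  n = 10: C(10, 4) = 210; 210 < 243? YES
  n = 11: C(11, 4) = 330; 330 < 243? NO
  n = 12: C(12, 4) = 495; 495 < 243? NO
The largest n with C(n, 4) < 243 is n = 10 (where E[X] = 70/81 ≈ 0.8641975). Hence R_3(4) > 10, i.e. R_3(4) ≥ 11.

Largest n = 10; hence R_3(4) > 10.
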